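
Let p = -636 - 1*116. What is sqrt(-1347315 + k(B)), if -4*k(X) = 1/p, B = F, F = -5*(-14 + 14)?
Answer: I*sqrt(190478005393)/376 ≈ 1160.7*I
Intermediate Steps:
F = 0 (F = -5*0 = 0)
B = 0
p = -752 (p = -636 - 116 = -752)
k(X) = 1/3008 (k(X) = -1/4/(-752) = -1/4*(-1/752) = 1/3008)
sqrt(-1347315 + k(B)) = sqrt(-1347315 + 1/3008) = sqrt(-4052723519/3008) = I*sqrt(190478005393)/376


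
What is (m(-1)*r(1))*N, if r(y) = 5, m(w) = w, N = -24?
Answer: 120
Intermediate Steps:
(m(-1)*r(1))*N = -1*5*(-24) = -5*(-24) = 120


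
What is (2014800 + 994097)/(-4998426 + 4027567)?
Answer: -3008897/970859 ≈ -3.0992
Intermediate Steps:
(2014800 + 994097)/(-4998426 + 4027567) = 3008897/(-970859) = 3008897*(-1/970859) = -3008897/970859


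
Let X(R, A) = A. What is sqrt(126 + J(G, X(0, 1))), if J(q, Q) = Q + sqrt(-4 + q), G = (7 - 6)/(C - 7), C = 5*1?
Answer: sqrt(508 + 6*I*sqrt(2))/2 ≈ 11.27 + 0.094115*I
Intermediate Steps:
C = 5
G = -1/2 (G = (7 - 6)/(5 - 7) = 1/(-2) = 1*(-1/2) = -1/2 ≈ -0.50000)
sqrt(126 + J(G, X(0, 1))) = sqrt(126 + (1 + sqrt(-4 - 1/2))) = sqrt(126 + (1 + sqrt(-9/2))) = sqrt(126 + (1 + 3*I*sqrt(2)/2)) = sqrt(127 + 3*I*sqrt(2)/2)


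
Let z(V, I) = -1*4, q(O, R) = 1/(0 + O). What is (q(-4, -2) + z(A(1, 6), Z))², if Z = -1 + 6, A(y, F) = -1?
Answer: 289/16 ≈ 18.063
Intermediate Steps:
q(O, R) = 1/O
Z = 5
z(V, I) = -4
(q(-4, -2) + z(A(1, 6), Z))² = (1/(-4) - 4)² = (-¼ - 4)² = (-17/4)² = 289/16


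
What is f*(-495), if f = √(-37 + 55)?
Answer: -1485*√2 ≈ -2100.1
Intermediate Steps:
f = 3*√2 (f = √18 = 3*√2 ≈ 4.2426)
f*(-495) = (3*√2)*(-495) = -1485*√2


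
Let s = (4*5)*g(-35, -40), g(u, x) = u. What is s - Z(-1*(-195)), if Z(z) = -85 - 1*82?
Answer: -533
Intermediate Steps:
Z(z) = -167 (Z(z) = -85 - 82 = -167)
s = -700 (s = (4*5)*(-35) = 20*(-35) = -700)
s - Z(-1*(-195)) = -700 - 1*(-167) = -700 + 167 = -533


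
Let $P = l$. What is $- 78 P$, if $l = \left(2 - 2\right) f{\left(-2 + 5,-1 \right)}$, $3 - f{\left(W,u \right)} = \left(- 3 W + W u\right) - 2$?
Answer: $0$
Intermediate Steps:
$f{\left(W,u \right)} = 5 + 3 W - W u$ ($f{\left(W,u \right)} = 3 - \left(\left(- 3 W + W u\right) - 2\right) = 3 - \left(-2 - 3 W + W u\right) = 3 + \left(2 + 3 W - W u\right) = 5 + 3 W - W u$)
$l = 0$ ($l = \left(2 - 2\right) \left(5 + 3 \left(-2 + 5\right) - \left(-2 + 5\right) \left(-1\right)\right) = 0 \left(5 + 3 \cdot 3 - 3 \left(-1\right)\right) = 0 \left(5 + 9 + 3\right) = 0 \cdot 17 = 0$)
$P = 0$
$- 78 P = \left(-78\right) 0 = 0$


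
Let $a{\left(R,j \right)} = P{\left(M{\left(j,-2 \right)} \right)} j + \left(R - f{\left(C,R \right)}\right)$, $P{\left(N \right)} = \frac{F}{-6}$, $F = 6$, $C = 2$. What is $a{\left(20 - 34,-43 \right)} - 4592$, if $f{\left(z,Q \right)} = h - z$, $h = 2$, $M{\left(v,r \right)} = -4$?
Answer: $-4563$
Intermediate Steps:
$f{\left(z,Q \right)} = 2 - z$
$P{\left(N \right)} = -1$ ($P{\left(N \right)} = \frac{6}{-6} = 6 \left(- \frac{1}{6}\right) = -1$)
$a{\left(R,j \right)} = R - j$ ($a{\left(R,j \right)} = - j - \left(2 - 2 - R\right) = - j + \left(R - \left(2 - 2\right)\right) = - j + \left(R - 0\right) = - j + \left(R + 0\right) = - j + R = R - j$)
$a{\left(20 - 34,-43 \right)} - 4592 = \left(\left(20 - 34\right) - -43\right) - 4592 = \left(-14 + 43\right) - 4592 = 29 - 4592 = -4563$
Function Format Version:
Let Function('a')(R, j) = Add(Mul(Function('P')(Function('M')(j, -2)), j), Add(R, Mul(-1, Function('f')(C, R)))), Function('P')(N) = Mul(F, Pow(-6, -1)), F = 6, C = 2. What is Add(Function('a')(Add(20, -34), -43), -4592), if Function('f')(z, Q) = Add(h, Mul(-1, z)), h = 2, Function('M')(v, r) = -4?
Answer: -4563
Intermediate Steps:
Function('f')(z, Q) = Add(2, Mul(-1, z))
Function('P')(N) = -1 (Function('P')(N) = Mul(6, Pow(-6, -1)) = Mul(6, Rational(-1, 6)) = -1)
Function('a')(R, j) = Add(R, Mul(-1, j)) (Function('a')(R, j) = Add(Mul(-1, j), Add(R, Mul(-1, Add(2, Mul(-1, 2))))) = Add(Mul(-1, j), Add(R, Mul(-1, Add(2, -2)))) = Add(Mul(-1, j), Add(R, Mul(-1, 0))) = Add(Mul(-1, j), Add(R, 0)) = Add(Mul(-1, j), R) = Add(R, Mul(-1, j)))
Add(Function('a')(Add(20, -34), -43), -4592) = Add(Add(Add(20, -34), Mul(-1, -43)), -4592) = Add(Add(-14, 43), -4592) = Add(29, -4592) = -4563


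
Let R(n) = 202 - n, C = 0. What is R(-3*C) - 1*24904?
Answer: -24702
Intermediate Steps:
R(-3*C) - 1*24904 = (202 - (-3)*0) - 1*24904 = (202 - 1*0) - 24904 = (202 + 0) - 24904 = 202 - 24904 = -24702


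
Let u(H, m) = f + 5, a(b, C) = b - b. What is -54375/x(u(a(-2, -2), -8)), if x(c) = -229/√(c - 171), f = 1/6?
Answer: 18125*I*√5970/458 ≈ 3057.7*I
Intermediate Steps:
a(b, C) = 0
f = ⅙ ≈ 0.16667
u(H, m) = 31/6 (u(H, m) = ⅙ + 5 = 31/6)
x(c) = -229/√(-171 + c)
-54375/x(u(a(-2, -2), -8)) = -54375*(-√(-171 + 31/6)/229) = -54375*(-I*√5970/1374) = -(-18125)*I*√5970/458 = 18125*I*√5970/458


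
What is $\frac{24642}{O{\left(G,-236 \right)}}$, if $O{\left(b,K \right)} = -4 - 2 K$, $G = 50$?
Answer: $\frac{1369}{26} \approx 52.654$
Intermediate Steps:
$\frac{24642}{O{\left(G,-236 \right)}} = \frac{24642}{-4 - -472} = \frac{24642}{-4 + 472} = \frac{24642}{468} = 24642 \cdot \frac{1}{468} = \frac{1369}{26}$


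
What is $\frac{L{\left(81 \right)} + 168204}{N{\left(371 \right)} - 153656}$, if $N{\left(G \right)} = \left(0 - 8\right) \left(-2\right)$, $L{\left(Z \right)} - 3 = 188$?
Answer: $- \frac{33679}{30728} \approx -1.096$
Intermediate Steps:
$L{\left(Z \right)} = 191$ ($L{\left(Z \right)} = 3 + 188 = 191$)
$N{\left(G \right)} = 16$ ($N{\left(G \right)} = \left(-8\right) \left(-2\right) = 16$)
$\frac{L{\left(81 \right)} + 168204}{N{\left(371 \right)} - 153656} = \frac{191 + 168204}{16 - 153656} = \frac{168395}{-153640} = 168395 \left(- \frac{1}{153640}\right) = - \frac{33679}{30728}$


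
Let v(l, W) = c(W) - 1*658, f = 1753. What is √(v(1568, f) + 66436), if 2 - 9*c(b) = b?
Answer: √590251/3 ≈ 256.09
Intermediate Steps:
c(b) = 2/9 - b/9
v(l, W) = -5920/9 - W/9 (v(l, W) = (2/9 - W/9) - 1*658 = (2/9 - W/9) - 658 = -5920/9 - W/9)
√(v(1568, f) + 66436) = √((-5920/9 - ⅑*1753) + 66436) = √((-5920/9 - 1753/9) + 66436) = √(-7673/9 + 66436) = √(590251/9) = √590251/3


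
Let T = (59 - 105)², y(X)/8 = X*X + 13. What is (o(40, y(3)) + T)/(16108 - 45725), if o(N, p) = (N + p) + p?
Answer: -2508/29617 ≈ -0.084681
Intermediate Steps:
y(X) = 104 + 8*X² (y(X) = 8*(X*X + 13) = 8*(X² + 13) = 8*(13 + X²) = 104 + 8*X²)
T = 2116 (T = (-46)² = 2116)
o(N, p) = N + 2*p
(o(40, y(3)) + T)/(16108 - 45725) = ((40 + 2*(104 + 8*3²)) + 2116)/(16108 - 45725) = ((40 + 2*(104 + 8*9)) + 2116)/(-29617) = ((40 + 2*(104 + 72)) + 2116)*(-1/29617) = ((40 + 2*176) + 2116)*(-1/29617) = ((40 + 352) + 2116)*(-1/29617) = (392 + 2116)*(-1/29617) = 2508*(-1/29617) = -2508/29617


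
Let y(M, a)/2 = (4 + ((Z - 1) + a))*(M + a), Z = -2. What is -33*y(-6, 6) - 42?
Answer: -42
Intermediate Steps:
y(M, a) = 2*(1 + a)*(M + a) (y(M, a) = 2*((4 + ((-2 - 1) + a))*(M + a)) = 2*((4 + (-3 + a))*(M + a)) = 2*((1 + a)*(M + a)) = 2*(1 + a)*(M + a))
-33*y(-6, 6) - 42 = -33*(2*(-6) + 2*6 + 2*6² + 2*(-6)*6) - 42 = -33*(-12 + 12 + 2*36 - 72) - 42 = -33*(-12 + 12 + 72 - 72) - 42 = -33*0 - 42 = 0 - 42 = -42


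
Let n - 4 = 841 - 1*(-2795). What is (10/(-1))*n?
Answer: -36400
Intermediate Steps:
n = 3640 (n = 4 + (841 - 1*(-2795)) = 4 + (841 + 2795) = 4 + 3636 = 3640)
(10/(-1))*n = (10/(-1))*3640 = (10*(-1))*3640 = -10*3640 = -36400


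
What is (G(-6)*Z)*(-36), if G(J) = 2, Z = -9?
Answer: 648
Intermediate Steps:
(G(-6)*Z)*(-36) = (2*(-9))*(-36) = -18*(-36) = 648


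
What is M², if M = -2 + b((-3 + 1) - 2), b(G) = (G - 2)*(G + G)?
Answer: 2116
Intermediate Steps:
b(G) = 2*G*(-2 + G) (b(G) = (-2 + G)*(2*G) = 2*G*(-2 + G))
M = 46 (M = -2 + 2*((-3 + 1) - 2)*(-2 + ((-3 + 1) - 2)) = -2 + 2*(-2 - 2)*(-2 + (-2 - 2)) = -2 + 2*(-4)*(-2 - 4) = -2 + 2*(-4)*(-6) = -2 + 48 = 46)
M² = 46² = 2116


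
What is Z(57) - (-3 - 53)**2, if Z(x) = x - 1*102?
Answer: -3181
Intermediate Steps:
Z(x) = -102 + x (Z(x) = x - 102 = -102 + x)
Z(57) - (-3 - 53)**2 = (-102 + 57) - (-3 - 53)**2 = -45 - 1*(-56)**2 = -45 - 1*3136 = -45 - 3136 = -3181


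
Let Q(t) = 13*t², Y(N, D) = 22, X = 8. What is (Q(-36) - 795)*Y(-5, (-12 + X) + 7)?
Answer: 353166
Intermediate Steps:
(Q(-36) - 795)*Y(-5, (-12 + X) + 7) = (13*(-36)² - 795)*22 = (13*1296 - 795)*22 = (16848 - 795)*22 = 16053*22 = 353166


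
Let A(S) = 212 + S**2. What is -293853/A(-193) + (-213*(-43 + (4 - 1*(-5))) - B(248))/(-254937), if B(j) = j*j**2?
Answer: 165402346163/3183398319 ≈ 51.958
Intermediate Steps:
B(j) = j**3
-293853/A(-193) + (-213*(-43 + (4 - 1*(-5))) - B(248))/(-254937) = -293853/(212 + (-193)**2) + (-213*(-43 + (4 - 1*(-5))) - 1*248**3)/(-254937) = -293853/(212 + 37249) + (-213*(-43 + (4 + 5)) - 1*15252992)*(-1/254937) = -293853/37461 + (-213*(-43 + 9) - 15252992)*(-1/254937) = -293853*1/37461 + (-213*(-34) - 15252992)*(-1/254937) = -97951/12487 + (7242 - 15252992)*(-1/254937) = -97951/12487 - 15245750*(-1/254937) = -97951/12487 + 15245750/254937 = 165402346163/3183398319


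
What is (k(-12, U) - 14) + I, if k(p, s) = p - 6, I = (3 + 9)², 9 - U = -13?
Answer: 112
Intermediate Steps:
U = 22 (U = 9 - 1*(-13) = 9 + 13 = 22)
I = 144 (I = 12² = 144)
k(p, s) = -6 + p
(k(-12, U) - 14) + I = ((-6 - 12) - 14) + 144 = (-18 - 14) + 144 = -32 + 144 = 112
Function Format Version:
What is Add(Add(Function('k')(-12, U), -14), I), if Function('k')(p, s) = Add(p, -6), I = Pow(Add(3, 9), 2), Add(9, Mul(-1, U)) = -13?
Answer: 112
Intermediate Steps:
U = 22 (U = Add(9, Mul(-1, -13)) = Add(9, 13) = 22)
I = 144 (I = Pow(12, 2) = 144)
Function('k')(p, s) = Add(-6, p)
Add(Add(Function('k')(-12, U), -14), I) = Add(Add(Add(-6, -12), -14), 144) = Add(Add(-18, -14), 144) = Add(-32, 144) = 112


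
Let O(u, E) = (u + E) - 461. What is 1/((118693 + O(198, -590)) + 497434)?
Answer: 1/615274 ≈ 1.6253e-6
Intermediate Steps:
O(u, E) = -461 + E + u (O(u, E) = (E + u) - 461 = -461 + E + u)
1/((118693 + O(198, -590)) + 497434) = 1/((118693 + (-461 - 590 + 198)) + 497434) = 1/((118693 - 853) + 497434) = 1/(117840 + 497434) = 1/615274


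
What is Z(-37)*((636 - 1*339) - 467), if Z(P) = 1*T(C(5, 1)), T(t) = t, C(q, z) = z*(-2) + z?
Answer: 170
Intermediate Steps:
C(q, z) = -z (C(q, z) = -2*z + z = -z)
Z(P) = -1 (Z(P) = 1*(-1*1) = 1*(-1) = -1)
Z(-37)*((636 - 1*339) - 467) = -((636 - 1*339) - 467) = -((636 - 339) - 467) = -(297 - 467) = -1*(-170) = 170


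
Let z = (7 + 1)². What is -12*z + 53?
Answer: -715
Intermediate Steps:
z = 64 (z = 8² = 64)
-12*z + 53 = -12*64 + 53 = -768 + 53 = -715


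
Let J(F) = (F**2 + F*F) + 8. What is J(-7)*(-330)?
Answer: -34980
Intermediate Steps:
J(F) = 8 + 2*F**2 (J(F) = (F**2 + F**2) + 8 = 2*F**2 + 8 = 8 + 2*F**2)
J(-7)*(-330) = (8 + 2*(-7)**2)*(-330) = (8 + 2*49)*(-330) = (8 + 98)*(-330) = 106*(-330) = -34980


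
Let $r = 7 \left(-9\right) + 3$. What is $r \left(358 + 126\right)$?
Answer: $-29040$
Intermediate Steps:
$r = -60$ ($r = -63 + 3 = -60$)
$r \left(358 + 126\right) = - 60 \left(358 + 126\right) = \left(-60\right) 484 = -29040$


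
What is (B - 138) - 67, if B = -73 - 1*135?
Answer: -413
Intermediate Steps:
B = -208 (B = -73 - 135 = -208)
(B - 138) - 67 = (-208 - 138) - 67 = -346 - 67 = -413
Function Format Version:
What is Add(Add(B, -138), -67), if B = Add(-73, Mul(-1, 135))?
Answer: -413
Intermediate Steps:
B = -208 (B = Add(-73, -135) = -208)
Add(Add(B, -138), -67) = Add(Add(-208, -138), -67) = Add(-346, -67) = -413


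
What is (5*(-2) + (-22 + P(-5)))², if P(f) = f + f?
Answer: 1764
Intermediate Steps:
P(f) = 2*f
(5*(-2) + (-22 + P(-5)))² = (5*(-2) + (-22 + 2*(-5)))² = (-10 + (-22 - 10))² = (-10 - 32)² = (-42)² = 1764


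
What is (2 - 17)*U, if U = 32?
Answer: -480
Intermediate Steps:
(2 - 17)*U = (2 - 17)*32 = -15*32 = -480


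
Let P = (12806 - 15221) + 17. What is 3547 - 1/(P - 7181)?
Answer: 33976714/9579 ≈ 3547.0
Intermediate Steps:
P = -2398 (P = -2415 + 17 = -2398)
3547 - 1/(P - 7181) = 3547 - 1/(-2398 - 7181) = 3547 - 1/(-9579) = 3547 - 1*(-1/9579) = 3547 + 1/9579 = 33976714/9579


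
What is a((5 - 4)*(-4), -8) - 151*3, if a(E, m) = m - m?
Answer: -453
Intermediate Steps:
a(E, m) = 0
a((5 - 4)*(-4), -8) - 151*3 = 0 - 151*3 = 0 - 453 = -453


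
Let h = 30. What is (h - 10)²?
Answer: 400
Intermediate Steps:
(h - 10)² = (30 - 10)² = 20² = 400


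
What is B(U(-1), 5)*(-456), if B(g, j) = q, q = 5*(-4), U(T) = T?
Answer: 9120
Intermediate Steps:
q = -20
B(g, j) = -20
B(U(-1), 5)*(-456) = -20*(-456) = 9120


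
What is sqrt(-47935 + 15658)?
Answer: I*sqrt(32277) ≈ 179.66*I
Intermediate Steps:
sqrt(-47935 + 15658) = sqrt(-32277) = I*sqrt(32277)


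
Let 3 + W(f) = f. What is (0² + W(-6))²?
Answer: 81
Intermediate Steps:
W(f) = -3 + f
(0² + W(-6))² = (0² + (-3 - 6))² = (0 - 9)² = (-9)² = 81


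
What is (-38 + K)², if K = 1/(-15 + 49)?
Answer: 1666681/1156 ≈ 1441.8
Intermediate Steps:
K = 1/34 ≈ 0.029412
(-38 + K)² = (-38 + 1/34)² = (-1291/34)² = 1666681/1156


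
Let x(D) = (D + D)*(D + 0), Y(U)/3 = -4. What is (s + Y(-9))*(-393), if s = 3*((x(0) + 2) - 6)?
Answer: 9432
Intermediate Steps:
Y(U) = -12 (Y(U) = 3*(-4) = -12)
x(D) = 2*D² (x(D) = (2*D)*D = 2*D²)
s = -12 (s = 3*((2*0² + 2) - 6) = 3*((2*0 + 2) - 6) = 3*((0 + 2) - 6) = 3*(2 - 6) = 3*(-4) = -12)
(s + Y(-9))*(-393) = (-12 - 12)*(-393) = -24*(-393) = 9432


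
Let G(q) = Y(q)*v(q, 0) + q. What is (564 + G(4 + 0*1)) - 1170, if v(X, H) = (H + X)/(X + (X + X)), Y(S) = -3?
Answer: -603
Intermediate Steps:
v(X, H) = (H + X)/(3*X) (v(X, H) = (H + X)/(X + 2*X) = (H + X)/((3*X)) = (H + X)*(1/(3*X)) = (H + X)/(3*X))
G(q) = -1 + q (G(q) = -(0 + q)/q + q = -q/q + q = -3*⅓ + q = -1 + q)
(564 + G(4 + 0*1)) - 1170 = (564 + (-1 + (4 + 0*1))) - 1170 = (564 + (-1 + (4 + 0))) - 1170 = (564 + (-1 + 4)) - 1170 = (564 + 3) - 1170 = 567 - 1170 = -603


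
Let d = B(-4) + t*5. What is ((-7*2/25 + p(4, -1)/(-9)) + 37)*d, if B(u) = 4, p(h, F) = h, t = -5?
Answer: -56693/75 ≈ -755.91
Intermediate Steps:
d = -21 (d = 4 - 5*5 = 4 - 25 = -21)
((-7*2/25 + p(4, -1)/(-9)) + 37)*d = ((-7*2/25 + 4/(-9)) + 37)*(-21) = ((-14*1/25 + 4*(-⅑)) + 37)*(-21) = ((-14/25 - 4/9) + 37)*(-21) = (-226/225 + 37)*(-21) = (8099/225)*(-21) = -56693/75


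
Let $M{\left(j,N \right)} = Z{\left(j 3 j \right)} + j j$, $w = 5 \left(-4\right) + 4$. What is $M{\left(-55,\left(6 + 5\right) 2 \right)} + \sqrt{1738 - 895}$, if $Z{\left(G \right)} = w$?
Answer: $3009 + \sqrt{843} \approx 3038.0$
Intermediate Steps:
$w = -16$ ($w = -20 + 4 = -16$)
$Z{\left(G \right)} = -16$
$M{\left(j,N \right)} = -16 + j^{2}$ ($M{\left(j,N \right)} = -16 + j j = -16 + j^{2}$)
$M{\left(-55,\left(6 + 5\right) 2 \right)} + \sqrt{1738 - 895} = \left(-16 + \left(-55\right)^{2}\right) + \sqrt{1738 - 895} = \left(-16 + 3025\right) + \sqrt{843} = 3009 + \sqrt{843}$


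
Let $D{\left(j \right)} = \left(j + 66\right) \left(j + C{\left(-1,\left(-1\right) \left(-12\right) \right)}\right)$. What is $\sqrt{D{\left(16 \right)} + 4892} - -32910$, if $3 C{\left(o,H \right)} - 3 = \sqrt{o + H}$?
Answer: $32910 + \frac{\sqrt{56574 + 246 \sqrt{11}}}{3} \approx 32990.0$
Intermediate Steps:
$C{\left(o,H \right)} = 1 + \frac{\sqrt{H + o}}{3}$ ($C{\left(o,H \right)} = 1 + \frac{\sqrt{o + H}}{3} = 1 + \frac{\sqrt{H + o}}{3}$)
$D{\left(j \right)} = \left(66 + j\right) \left(1 + j + \frac{\sqrt{11}}{3}\right)$ ($D{\left(j \right)} = \left(j + 66\right) \left(j + \left(1 + \frac{\sqrt{\left(-1\right) \left(-12\right) - 1}}{3}\right)\right) = \left(66 + j\right) \left(j + \left(1 + \frac{\sqrt{12 - 1}}{3}\right)\right) = \left(66 + j\right) \left(j + \left(1 + \frac{\sqrt{11}}{3}\right)\right) = \left(66 + j\right) \left(1 + j + \frac{\sqrt{11}}{3}\right)$)
$\sqrt{D{\left(16 \right)} + 4892} - -32910 = \sqrt{\left(66 + 16^{2} + 22 \sqrt{11} + 67 \cdot 16 + \frac{1}{3} \cdot 16 \sqrt{11}\right) + 4892} - -32910 = \sqrt{\left(66 + 256 + 22 \sqrt{11} + 1072 + \frac{16 \sqrt{11}}{3}\right) + 4892} + 32910 = \sqrt{\left(1394 + \frac{82 \sqrt{11}}{3}\right) + 4892} + 32910 = \sqrt{6286 + \frac{82 \sqrt{11}}{3}} + 32910 = 32910 + \sqrt{6286 + \frac{82 \sqrt{11}}{3}}$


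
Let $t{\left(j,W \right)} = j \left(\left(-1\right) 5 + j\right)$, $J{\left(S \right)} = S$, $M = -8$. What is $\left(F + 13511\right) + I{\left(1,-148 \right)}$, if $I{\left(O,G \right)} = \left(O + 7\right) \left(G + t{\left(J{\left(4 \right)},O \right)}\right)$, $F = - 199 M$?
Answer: $13887$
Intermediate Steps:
$t{\left(j,W \right)} = j \left(-5 + j\right)$
$F = 1592$ ($F = \left(-199\right) \left(-8\right) = 1592$)
$I{\left(O,G \right)} = \left(-4 + G\right) \left(7 + O\right)$ ($I{\left(O,G \right)} = \left(O + 7\right) \left(G + 4 \left(-5 + 4\right)\right) = \left(7 + O\right) \left(G + 4 \left(-1\right)\right) = \left(7 + O\right) \left(G - 4\right) = \left(7 + O\right) \left(-4 + G\right) = \left(-4 + G\right) \left(7 + O\right)$)
$\left(F + 13511\right) + I{\left(1,-148 \right)} = \left(1592 + 13511\right) - 1216 = 15103 - 1216 = 13887$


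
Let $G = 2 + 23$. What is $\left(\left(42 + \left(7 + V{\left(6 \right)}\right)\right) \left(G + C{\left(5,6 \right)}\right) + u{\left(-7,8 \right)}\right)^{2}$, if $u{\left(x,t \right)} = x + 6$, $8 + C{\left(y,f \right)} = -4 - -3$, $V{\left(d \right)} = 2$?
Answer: $664225$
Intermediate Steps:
$C{\left(y,f \right)} = -9$ ($C{\left(y,f \right)} = -8 - 1 = -9$)
$G = 25$
$u{\left(x,t \right)} = 6 + x$
$\left(\left(42 + \left(7 + V{\left(6 \right)}\right)\right) \left(G + C{\left(5,6 \right)}\right) + u{\left(-7,8 \right)}\right)^{2} = \left(\left(42 + \left(7 + 2\right)\right) \left(25 - 9\right) + \left(6 - 7\right)\right)^{2} = \left(\left(42 + 9\right) 16 - 1\right)^{2} = \left(51 \cdot 16 - 1\right)^{2} = \left(816 - 1\right)^{2} = 815^{2} = 664225$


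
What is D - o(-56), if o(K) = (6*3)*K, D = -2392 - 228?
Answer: -1612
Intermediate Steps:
D = -2620
o(K) = 18*K
D - o(-56) = -2620 - 18*(-56) = -2620 - 1*(-1008) = -2620 + 1008 = -1612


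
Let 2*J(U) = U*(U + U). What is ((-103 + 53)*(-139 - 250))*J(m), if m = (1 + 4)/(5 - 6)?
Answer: 486250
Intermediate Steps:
m = -5 (m = 5/(-1) = 5*(-1) = -5)
J(U) = U² (J(U) = (U*(U + U))/2 = (U*(2*U))/2 = (2*U²)/2 = U²)
((-103 + 53)*(-139 - 250))*J(m) = ((-103 + 53)*(-139 - 250))*(-5)² = -50*(-389)*25 = 19450*25 = 486250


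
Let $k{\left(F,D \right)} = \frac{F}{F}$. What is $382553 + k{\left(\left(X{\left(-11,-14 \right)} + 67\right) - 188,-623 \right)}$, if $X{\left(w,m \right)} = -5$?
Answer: $382554$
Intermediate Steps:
$k{\left(F,D \right)} = 1$
$382553 + k{\left(\left(X{\left(-11,-14 \right)} + 67\right) - 188,-623 \right)} = 382553 + 1 = 382554$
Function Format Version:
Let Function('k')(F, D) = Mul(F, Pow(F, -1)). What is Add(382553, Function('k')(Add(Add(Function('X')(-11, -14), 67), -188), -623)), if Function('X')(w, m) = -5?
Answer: 382554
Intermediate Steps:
Function('k')(F, D) = 1
Add(382553, Function('k')(Add(Add(Function('X')(-11, -14), 67), -188), -623)) = Add(382553, 1) = 382554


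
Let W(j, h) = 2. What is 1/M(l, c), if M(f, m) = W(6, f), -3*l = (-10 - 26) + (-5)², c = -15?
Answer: ½ ≈ 0.50000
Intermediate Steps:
l = 11/3 (l = -((-10 - 26) + (-5)²)/3 = -(-36 + 25)/3 = -⅓*(-11) = 11/3 ≈ 3.6667)
M(f, m) = 2
1/M(l, c) = 1/2 = ½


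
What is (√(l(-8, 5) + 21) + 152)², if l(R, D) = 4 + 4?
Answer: (152 + √29)² ≈ 24770.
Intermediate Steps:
l(R, D) = 8
(√(l(-8, 5) + 21) + 152)² = (√(8 + 21) + 152)² = (√29 + 152)² = (152 + √29)²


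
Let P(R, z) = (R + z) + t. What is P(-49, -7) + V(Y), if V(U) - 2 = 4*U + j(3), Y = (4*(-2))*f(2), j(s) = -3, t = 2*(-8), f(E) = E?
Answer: -137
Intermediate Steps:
t = -16
P(R, z) = -16 + R + z (P(R, z) = (R + z) - 16 = -16 + R + z)
Y = -16 (Y = (4*(-2))*2 = -8*2 = -16)
V(U) = -1 + 4*U (V(U) = 2 + (4*U - 3) = 2 + (-3 + 4*U) = -1 + 4*U)
P(-49, -7) + V(Y) = (-16 - 49 - 7) + (-1 + 4*(-16)) = -72 + (-1 - 64) = -72 - 65 = -137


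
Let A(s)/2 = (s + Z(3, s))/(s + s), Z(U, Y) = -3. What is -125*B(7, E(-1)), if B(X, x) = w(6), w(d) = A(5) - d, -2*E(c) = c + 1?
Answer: 700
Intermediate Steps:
A(s) = (-3 + s)/s (A(s) = 2*((s - 3)/(s + s)) = 2*((-3 + s)/((2*s))) = 2*((-3 + s)*(1/(2*s))) = 2*((-3 + s)/(2*s)) = (-3 + s)/s)
E(c) = -½ - c/2 (E(c) = -(c + 1)/2 = -(1 + c)/2 = -½ - c/2)
w(d) = ⅖ - d (w(d) = (-3 + 5)/5 - d = (⅕)*2 - d = ⅖ - d)
B(X, x) = -28/5 (B(X, x) = ⅖ - 1*6 = ⅖ - 6 = -28/5)
-125*B(7, E(-1)) = -125*(-28/5) = 700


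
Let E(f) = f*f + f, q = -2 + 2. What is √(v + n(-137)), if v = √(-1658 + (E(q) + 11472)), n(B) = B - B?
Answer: 9814^(¼) ≈ 9.9532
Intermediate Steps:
q = 0
n(B) = 0
E(f) = f + f² (E(f) = f² + f = f + f²)
v = √9814 (v = √(-1658 + (0*(1 + 0) + 11472)) = √(-1658 + (0*1 + 11472)) = √(-1658 + (0 + 11472)) = √(-1658 + 11472) = √9814 ≈ 99.066)
√(v + n(-137)) = √(√9814 + 0) = √(√9814) = 9814^(¼)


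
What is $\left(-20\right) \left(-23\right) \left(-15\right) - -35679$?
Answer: $28779$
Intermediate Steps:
$\left(-20\right) \left(-23\right) \left(-15\right) - -35679 = 460 \left(-15\right) + 35679 = -6900 + 35679 = 28779$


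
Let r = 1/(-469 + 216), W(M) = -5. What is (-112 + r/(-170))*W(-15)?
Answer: 4817119/8602 ≈ 560.00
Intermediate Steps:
r = -1/253 (r = 1/(-253) = -1/253 ≈ -0.0039526)
(-112 + r/(-170))*W(-15) = (-112 - 1/253/(-170))*(-5) = (-112 - 1/253*(-1/170))*(-5) = (-112 + 1/43010)*(-5) = -4817119/43010*(-5) = 4817119/8602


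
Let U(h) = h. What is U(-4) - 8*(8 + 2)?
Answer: -84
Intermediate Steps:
U(-4) - 8*(8 + 2) = -4 - 8*(8 + 2) = -4 - 8*10 = -4 - 80 = -84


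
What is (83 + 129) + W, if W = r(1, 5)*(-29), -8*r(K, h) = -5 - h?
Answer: 703/4 ≈ 175.75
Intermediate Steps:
r(K, h) = 5/8 + h/8 (r(K, h) = -(-5 - h)/8 = 5/8 + h/8)
W = -145/4 (W = (5/8 + (⅛)*5)*(-29) = (5/8 + 5/8)*(-29) = (5/4)*(-29) = -145/4 ≈ -36.250)
(83 + 129) + W = (83 + 129) - 145/4 = 212 - 145/4 = 703/4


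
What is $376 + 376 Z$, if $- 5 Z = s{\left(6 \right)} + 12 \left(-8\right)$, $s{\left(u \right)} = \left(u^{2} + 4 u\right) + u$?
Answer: $2632$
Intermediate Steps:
$s{\left(u \right)} = u^{2} + 5 u$
$Z = 6$ ($Z = - \frac{6 \left(5 + 6\right) + 12 \left(-8\right)}{5} = - \frac{6 \cdot 11 - 96}{5} = - \frac{66 - 96}{5} = \left(- \frac{1}{5}\right) \left(-30\right) = 6$)
$376 + 376 Z = 376 + 376 \cdot 6 = 376 + 2256 = 2632$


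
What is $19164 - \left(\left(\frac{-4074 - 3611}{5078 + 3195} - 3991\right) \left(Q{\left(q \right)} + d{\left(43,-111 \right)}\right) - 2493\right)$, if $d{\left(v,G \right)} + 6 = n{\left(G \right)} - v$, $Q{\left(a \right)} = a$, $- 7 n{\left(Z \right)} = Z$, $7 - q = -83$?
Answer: $\frac{14398219271}{57911} \approx 2.4863 \cdot 10^{5}$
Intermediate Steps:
$q = 90$ ($q = 7 - -83 = 7 + 83 = 90$)
$n{\left(Z \right)} = - \frac{Z}{7}$
$d{\left(v,G \right)} = -6 - v - \frac{G}{7}$ ($d{\left(v,G \right)} = -6 - \left(v + \frac{G}{7}\right) = -6 - v - \frac{G}{7}$)
$19164 - \left(\left(\frac{-4074 - 3611}{5078 + 3195} - 3991\right) \left(Q{\left(q \right)} + d{\left(43,-111 \right)}\right) - 2493\right) = 19164 - \left(\left(\frac{-4074 - 3611}{5078 + 3195} - 3991\right) \left(90 - \frac{232}{7}\right) - 2493\right) = 19164 - \left(\left(- \frac{7685}{8273} - 3991\right) \left(90 - \frac{232}{7}\right) - 2493\right) = 19164 - \left(\left(\left(-7685\right) \frac{1}{8273} - 3991\right) \left(90 - \frac{232}{7}\right) - 2493\right) = 19164 - \left(\left(- \frac{7685}{8273} - 3991\right) \frac{398}{7} - 2493\right) = 19164 - \left(\left(- \frac{33025228}{8273}\right) \frac{398}{7} - 2493\right) = 19164 - \left(- \frac{13144040744}{57911} - 2493\right) = 19164 - - \frac{13288412867}{57911} = 19164 + \frac{13288412867}{57911} = \frac{14398219271}{57911}$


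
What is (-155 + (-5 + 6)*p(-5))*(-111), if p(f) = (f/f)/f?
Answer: 86136/5 ≈ 17227.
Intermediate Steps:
p(f) = 1/f
(-155 + (-5 + 6)*p(-5))*(-111) = (-155 + (-5 + 6)/(-5))*(-111) = (-155 + 1*(-⅕))*(-111) = (-155 - ⅕)*(-111) = -776/5*(-111) = 86136/5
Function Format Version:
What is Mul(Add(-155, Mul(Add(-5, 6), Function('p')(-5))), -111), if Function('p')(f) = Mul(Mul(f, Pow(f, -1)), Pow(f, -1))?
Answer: Rational(86136, 5) ≈ 17227.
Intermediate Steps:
Function('p')(f) = Pow(f, -1) (Function('p')(f) = Mul(1, Pow(f, -1)) = Pow(f, -1))
Mul(Add(-155, Mul(Add(-5, 6), Function('p')(-5))), -111) = Mul(Add(-155, Mul(Add(-5, 6), Pow(-5, -1))), -111) = Mul(Add(-155, Mul(1, Rational(-1, 5))), -111) = Mul(Add(-155, Rational(-1, 5)), -111) = Mul(Rational(-776, 5), -111) = Rational(86136, 5)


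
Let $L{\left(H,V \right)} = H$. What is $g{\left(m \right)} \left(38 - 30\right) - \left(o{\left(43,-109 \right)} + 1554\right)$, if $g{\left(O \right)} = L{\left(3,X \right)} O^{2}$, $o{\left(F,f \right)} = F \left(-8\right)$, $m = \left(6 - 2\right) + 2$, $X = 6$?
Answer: $-346$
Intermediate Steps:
$m = 6$ ($m = 4 + 2 = 6$)
$o{\left(F,f \right)} = - 8 F$
$g{\left(O \right)} = 3 O^{2}$
$g{\left(m \right)} \left(38 - 30\right) - \left(o{\left(43,-109 \right)} + 1554\right) = 3 \cdot 6^{2} \left(38 - 30\right) - \left(\left(-8\right) 43 + 1554\right) = 3 \cdot 36 \cdot 8 - \left(-344 + 1554\right) = 108 \cdot 8 - 1210 = 864 - 1210 = -346$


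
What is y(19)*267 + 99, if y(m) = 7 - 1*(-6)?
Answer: 3570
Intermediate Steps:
y(m) = 13 (y(m) = 7 + 6 = 13)
y(19)*267 + 99 = 13*267 + 99 = 3471 + 99 = 3570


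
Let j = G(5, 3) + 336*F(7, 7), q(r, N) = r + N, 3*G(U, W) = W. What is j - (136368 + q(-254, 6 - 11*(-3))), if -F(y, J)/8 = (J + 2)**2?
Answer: -353880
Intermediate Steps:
G(U, W) = W/3
q(r, N) = N + r
F(y, J) = -8*(2 + J)**2 (F(y, J) = -8*(J + 2)**2 = -8*(2 + J)**2)
j = -217727 (j = (1/3)*3 + 336*(-8*(2 + 7)**2) = 1 + 336*(-8*9**2) = 1 + 336*(-8*81) = 1 + 336*(-648) = 1 - 217728 = -217727)
j - (136368 + q(-254, 6 - 11*(-3))) = -217727 - (136368 + ((6 - 11*(-3)) - 254)) = -217727 - (136368 + ((6 + 33) - 254)) = -217727 - (136368 + (39 - 254)) = -217727 - (136368 - 215) = -217727 - 1*136153 = -217727 - 136153 = -353880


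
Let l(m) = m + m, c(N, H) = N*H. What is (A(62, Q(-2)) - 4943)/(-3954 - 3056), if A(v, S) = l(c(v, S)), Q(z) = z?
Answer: 5191/7010 ≈ 0.74051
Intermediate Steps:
c(N, H) = H*N
l(m) = 2*m
A(v, S) = 2*S*v (A(v, S) = 2*(S*v) = 2*S*v)
(A(62, Q(-2)) - 4943)/(-3954 - 3056) = (2*(-2)*62 - 4943)/(-3954 - 3056) = (-248 - 4943)/(-7010) = -5191*(-1/7010) = 5191/7010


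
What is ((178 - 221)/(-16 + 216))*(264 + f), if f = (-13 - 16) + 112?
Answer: -14921/200 ≈ -74.605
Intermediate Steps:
f = 83 (f = -29 + 112 = 83)
((178 - 221)/(-16 + 216))*(264 + f) = ((178 - 221)/(-16 + 216))*(264 + 83) = -43/200*347 = -14921/200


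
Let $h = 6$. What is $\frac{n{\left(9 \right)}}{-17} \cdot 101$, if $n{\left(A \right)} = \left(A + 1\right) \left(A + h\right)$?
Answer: $- \frac{15150}{17} \approx -891.18$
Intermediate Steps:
$n{\left(A \right)} = \left(1 + A\right) \left(6 + A\right)$ ($n{\left(A \right)} = \left(A + 1\right) \left(A + 6\right) = \left(1 + A\right) \left(6 + A\right)$)
$\frac{n{\left(9 \right)}}{-17} \cdot 101 = \frac{6 + 9^{2} + 7 \cdot 9}{-17} \cdot 101 = \left(6 + 81 + 63\right) \left(- \frac{1}{17}\right) 101 = 150 \left(- \frac{1}{17}\right) 101 = \left(- \frac{150}{17}\right) 101 = - \frac{15150}{17}$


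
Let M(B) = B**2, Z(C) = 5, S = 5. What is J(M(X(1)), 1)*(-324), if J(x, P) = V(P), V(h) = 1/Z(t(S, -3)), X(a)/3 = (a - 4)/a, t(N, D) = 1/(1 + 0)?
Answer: -324/5 ≈ -64.800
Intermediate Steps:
t(N, D) = 1 (t(N, D) = 1/1 = 1)
X(a) = 3*(-4 + a)/a (X(a) = 3*((a - 4)/a) = 3*((-4 + a)/a) = 3*(-4 + a)/a)
V(h) = 1/5
J(x, P) = 1/5
J(M(X(1)), 1)*(-324) = (1/5)*(-324) = -324/5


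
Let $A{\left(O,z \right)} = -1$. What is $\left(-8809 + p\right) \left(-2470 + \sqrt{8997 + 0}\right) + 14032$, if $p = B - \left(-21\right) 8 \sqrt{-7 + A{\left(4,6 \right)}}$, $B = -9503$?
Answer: $14032 + 168 \left(109 - 2 i \sqrt{2}\right) \left(2470 - \sqrt{8997}\right) \approx 4.3508 \cdot 10^{7} - 1.1286 \cdot 10^{6} i$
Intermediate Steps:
$p = -9503 + 336 i \sqrt{2}$ ($p = -9503 - \left(-21\right) 8 \sqrt{-7 - 1} = -9503 - - 168 \sqrt{-8} = -9503 - - 168 \cdot 2 i \sqrt{2} = -9503 - - 336 i \sqrt{2} = -9503 + 336 i \sqrt{2} \approx -9503.0 + 475.18 i$)
$\left(-8809 + p\right) \left(-2470 + \sqrt{8997 + 0}\right) + 14032 = \left(-8809 - \left(9503 - 336 i \sqrt{2}\right)\right) \left(-2470 + \sqrt{8997 + 0}\right) + 14032 = \left(-18312 + 336 i \sqrt{2}\right) \left(-2470 + \sqrt{8997}\right) + 14032 = 14032 + \left(-18312 + 336 i \sqrt{2}\right) \left(-2470 + \sqrt{8997}\right)$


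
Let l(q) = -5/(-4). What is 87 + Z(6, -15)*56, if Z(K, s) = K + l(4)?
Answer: 493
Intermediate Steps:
l(q) = 5/4 (l(q) = -5*(-¼) = 5/4)
Z(K, s) = 5/4 + K (Z(K, s) = K + 5/4 = 5/4 + K)
87 + Z(6, -15)*56 = 87 + (5/4 + 6)*56 = 87 + (29/4)*56 = 87 + 406 = 493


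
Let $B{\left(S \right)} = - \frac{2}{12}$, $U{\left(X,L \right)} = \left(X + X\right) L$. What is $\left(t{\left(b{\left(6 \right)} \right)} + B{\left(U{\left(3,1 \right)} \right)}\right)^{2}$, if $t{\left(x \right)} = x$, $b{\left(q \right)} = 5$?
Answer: $\frac{841}{36} \approx 23.361$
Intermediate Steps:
$U{\left(X,L \right)} = 2 L X$ ($U{\left(X,L \right)} = 2 X L = 2 L X$)
$B{\left(S \right)} = - \frac{1}{6}$ ($B{\left(S \right)} = \left(-2\right) \frac{1}{12} = - \frac{1}{6}$)
$\left(t{\left(b{\left(6 \right)} \right)} + B{\left(U{\left(3,1 \right)} \right)}\right)^{2} = \left(5 - \frac{1}{6}\right)^{2} = \left(\frac{29}{6}\right)^{2} = \frac{841}{36}$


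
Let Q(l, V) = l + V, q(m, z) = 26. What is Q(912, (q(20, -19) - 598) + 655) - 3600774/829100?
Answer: 410676863/414550 ≈ 990.66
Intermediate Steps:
Q(l, V) = V + l
Q(912, (q(20, -19) - 598) + 655) - 3600774/829100 = (((26 - 598) + 655) + 912) - 3600774/829100 = ((-572 + 655) + 912) - 3600774*1/829100 = (83 + 912) - 1800387/414550 = 995 - 1800387/414550 = 410676863/414550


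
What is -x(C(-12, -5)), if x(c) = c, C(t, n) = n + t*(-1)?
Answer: -7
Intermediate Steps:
C(t, n) = n - t
-x(C(-12, -5)) = -(-5 - 1*(-12)) = -(-5 + 12) = -1*7 = -7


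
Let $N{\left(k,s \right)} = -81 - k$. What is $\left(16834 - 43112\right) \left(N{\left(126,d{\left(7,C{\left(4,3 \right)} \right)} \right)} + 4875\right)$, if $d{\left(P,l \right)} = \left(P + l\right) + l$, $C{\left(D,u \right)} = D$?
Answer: $-122665704$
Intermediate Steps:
$d{\left(P,l \right)} = P + 2 l$
$\left(16834 - 43112\right) \left(N{\left(126,d{\left(7,C{\left(4,3 \right)} \right)} \right)} + 4875\right) = \left(16834 - 43112\right) \left(\left(-81 - 126\right) + 4875\right) = - 26278 \left(\left(-81 - 126\right) + 4875\right) = - 26278 \left(-207 + 4875\right) = \left(-26278\right) 4668 = -122665704$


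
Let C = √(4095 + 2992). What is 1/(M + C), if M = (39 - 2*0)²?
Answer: 1521/2306354 - √7087/2306354 ≈ 0.00062298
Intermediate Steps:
M = 1521 (M = (39 + 0)² = 39² = 1521)
C = √7087 ≈ 84.184
1/(M + C) = 1/(1521 + √7087)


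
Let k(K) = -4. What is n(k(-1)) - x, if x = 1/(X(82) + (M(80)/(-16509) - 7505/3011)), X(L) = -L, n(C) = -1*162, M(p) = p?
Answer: -680390150367/4200246043 ≈ -161.99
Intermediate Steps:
n(C) = -162
x = -49708599/4200246043 (x = 1/(-1*82 + (80/(-16509) - 7505/3011)) = 1/(-82 + (80*(-1/16509) - 7505*1/3011)) = 1/(-82 + (-80/16509 - 7505/3011)) = 1/(-82 - 124140925/49708599) = 1/(-4200246043/49708599) = -49708599/4200246043 ≈ -0.011835)
n(k(-1)) - x = -162 - 1*(-49708599/4200246043) = -162 + 49708599/4200246043 = -680390150367/4200246043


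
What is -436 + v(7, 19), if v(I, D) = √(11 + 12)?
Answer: -436 + √23 ≈ -431.20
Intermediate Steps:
v(I, D) = √23
-436 + v(7, 19) = -436 + √23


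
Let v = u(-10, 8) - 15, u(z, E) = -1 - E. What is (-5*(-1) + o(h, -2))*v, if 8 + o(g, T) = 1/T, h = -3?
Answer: 84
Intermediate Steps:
o(g, T) = -8 + 1/T
v = -24 (v = (-1 - 1*8) - 15 = (-1 - 8) - 15 = -9 - 15 = -24)
(-5*(-1) + o(h, -2))*v = (-5*(-1) + (-8 + 1/(-2)))*(-24) = (5 + (-8 - 1/2))*(-24) = (5 - 17/2)*(-24) = -7/2*(-24) = 84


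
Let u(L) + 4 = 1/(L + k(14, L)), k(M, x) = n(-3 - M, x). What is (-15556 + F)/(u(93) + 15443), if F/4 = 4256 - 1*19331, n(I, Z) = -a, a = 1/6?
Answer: -42251792/8599529 ≈ -4.9133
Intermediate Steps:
a = ⅙ ≈ 0.16667
n(I, Z) = -⅙ (n(I, Z) = -1*⅙ = -⅙)
k(M, x) = -⅙
u(L) = -4 + 1/(-⅙ + L) (u(L) = -4 + 1/(L - ⅙) = -4 + 1/(-⅙ + L))
F = -60300 (F = 4*(4256 - 1*19331) = 4*(4256 - 19331) = 4*(-15075) = -60300)
(-15556 + F)/(u(93) + 15443) = (-15556 - 60300)/(2*(5 - 12*93)/(-1 + 6*93) + 15443) = -75856/(2*(5 - 1116)/(-1 + 558) + 15443) = -75856/(2*(-1111)/557 + 15443) = -75856/(2*(1/557)*(-1111) + 15443) = -75856/(-2222/557 + 15443) = -75856/8599529/557 = -75856*557/8599529 = -42251792/8599529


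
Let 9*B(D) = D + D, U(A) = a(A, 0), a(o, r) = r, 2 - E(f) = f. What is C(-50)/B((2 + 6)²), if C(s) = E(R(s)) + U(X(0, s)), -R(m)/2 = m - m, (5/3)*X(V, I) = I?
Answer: 9/64 ≈ 0.14063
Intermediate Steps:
X(V, I) = 3*I/5
R(m) = 0 (R(m) = -2*(m - m) = -2*0 = 0)
E(f) = 2 - f
U(A) = 0
B(D) = 2*D/9 (B(D) = (D + D)/9 = (2*D)/9 = 2*D/9)
C(s) = 2 (C(s) = (2 - 1*0) + 0 = (2 + 0) + 0 = 2 + 0 = 2)
C(-50)/B((2 + 6)²) = 2/((2*(2 + 6)²/9)) = 2/(((2/9)*8²)) = 2/(((2/9)*64)) = 2/(128/9) = 2*(9/128) = 9/64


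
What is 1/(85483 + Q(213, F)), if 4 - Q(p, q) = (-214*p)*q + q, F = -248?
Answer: -1/11218601 ≈ -8.9138e-8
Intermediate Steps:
Q(p, q) = 4 - q + 214*p*q (Q(p, q) = 4 - ((-214*p)*q + q) = 4 - (-214*p*q + q) = 4 - (q - 214*p*q) = 4 + (-q + 214*p*q) = 4 - q + 214*p*q)
1/(85483 + Q(213, F)) = 1/(85483 + (4 - 1*(-248) + 214*213*(-248))) = 1/(85483 + (4 + 248 - 11304336)) = 1/(85483 - 11304084) = 1/(-11218601) = -1/11218601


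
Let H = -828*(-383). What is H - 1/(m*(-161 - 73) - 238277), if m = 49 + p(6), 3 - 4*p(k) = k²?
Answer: 157174582502/495625 ≈ 3.1712e+5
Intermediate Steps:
p(k) = ¾ - k²/4
H = 317124
m = 163/4 (m = 49 + (¾ - ¼*6²) = 49 + (¾ - ¼*36) = 49 + (¾ - 9) = 49 - 33/4 = 163/4 ≈ 40.750)
H - 1/(m*(-161 - 73) - 238277) = 317124 - 1/(163*(-161 - 73)/4 - 238277) = 317124 - 1/((163/4)*(-234) - 238277) = 317124 - 1/(-19071/2 - 238277) = 317124 - 1/(-495625/2) = 317124 - 1*(-2/495625) = 317124 + 2/495625 = 157174582502/495625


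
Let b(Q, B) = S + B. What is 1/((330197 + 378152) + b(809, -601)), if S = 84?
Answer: 1/707832 ≈ 1.4128e-6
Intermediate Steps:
b(Q, B) = 84 + B
1/((330197 + 378152) + b(809, -601)) = 1/((330197 + 378152) + (84 - 601)) = 1/(708349 - 517) = 1/707832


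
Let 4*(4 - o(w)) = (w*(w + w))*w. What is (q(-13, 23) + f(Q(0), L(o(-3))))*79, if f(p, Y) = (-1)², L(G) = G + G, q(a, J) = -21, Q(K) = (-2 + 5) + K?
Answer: -1580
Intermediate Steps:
Q(K) = 3 + K
o(w) = 4 - w³/2 (o(w) = 4 - w*(w + w)*w/4 = 4 - w*(2*w)*w/4 = 4 - 2*w²*w/4 = 4 - w³/2)
L(G) = 2*G
f(p, Y) = 1
(q(-13, 23) + f(Q(0), L(o(-3))))*79 = (-21 + 1)*79 = -20*79 = -1580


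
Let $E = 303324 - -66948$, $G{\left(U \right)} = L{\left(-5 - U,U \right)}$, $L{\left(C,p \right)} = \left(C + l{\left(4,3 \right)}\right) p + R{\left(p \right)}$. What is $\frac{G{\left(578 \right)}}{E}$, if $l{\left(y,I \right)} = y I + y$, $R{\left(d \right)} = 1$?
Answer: $- \frac{327725}{370272} \approx -0.88509$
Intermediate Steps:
$l{\left(y,I \right)} = y + I y$ ($l{\left(y,I \right)} = I y + y = y + I y$)
$L{\left(C,p \right)} = 1 + p \left(16 + C\right)$ ($L{\left(C,p \right)} = \left(C + 4 \left(1 + 3\right)\right) p + 1 = \left(C + 4 \cdot 4\right) p + 1 = \left(C + 16\right) p + 1 = \left(16 + C\right) p + 1 = p \left(16 + C\right) + 1 = 1 + p \left(16 + C\right)$)
$G{\left(U \right)} = 1 + 16 U + U \left(-5 - U\right)$ ($G{\left(U \right)} = 1 + 16 U + \left(-5 - U\right) U = 1 + 16 U + U \left(-5 - U\right)$)
$E = 370272$ ($E = 303324 + 66948 = 370272$)
$\frac{G{\left(578 \right)}}{E} = \frac{1 - 578^{2} + 11 \cdot 578}{370272} = \left(1 - 334084 + 6358\right) \frac{1}{370272} = \left(-327725\right) \frac{1}{370272} = - \frac{327725}{370272}$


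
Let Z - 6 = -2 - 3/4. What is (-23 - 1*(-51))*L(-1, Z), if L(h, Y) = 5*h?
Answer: -140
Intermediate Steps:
Z = 13/4 (Z = 6 + (-2 - 3/4) = 6 + (-2 - 1*¾) = 6 + (-2 - ¾) = 6 - 11/4 = 13/4 ≈ 3.2500)
(-23 - 1*(-51))*L(-1, Z) = (-23 - 1*(-51))*(5*(-1)) = (-23 + 51)*(-5) = 28*(-5) = -140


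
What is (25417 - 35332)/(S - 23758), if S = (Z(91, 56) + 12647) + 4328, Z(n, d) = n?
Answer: 9915/6692 ≈ 1.4816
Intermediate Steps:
S = 17066 (S = (91 + 12647) + 4328 = 12738 + 4328 = 17066)
(25417 - 35332)/(S - 23758) = (25417 - 35332)/(17066 - 23758) = -9915/(-6692) = -9915*(-1/6692) = 9915/6692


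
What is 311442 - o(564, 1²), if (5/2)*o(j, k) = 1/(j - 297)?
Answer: 415775068/1335 ≈ 3.1144e+5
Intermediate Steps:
o(j, k) = 2/(5*(-297 + j)) (o(j, k) = 2/(5*(j - 297)) = 2/(5*(-297 + j)))
311442 - o(564, 1²) = 311442 - 2/(5*(-297 + 564)) = 311442 - 2/(5*267) = 311442 - 1*2/1335 = 311442 - 2/1335 = 415775068/1335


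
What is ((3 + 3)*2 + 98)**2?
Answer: 12100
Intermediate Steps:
((3 + 3)*2 + 98)**2 = (6*2 + 98)**2 = (12 + 98)**2 = 110**2 = 12100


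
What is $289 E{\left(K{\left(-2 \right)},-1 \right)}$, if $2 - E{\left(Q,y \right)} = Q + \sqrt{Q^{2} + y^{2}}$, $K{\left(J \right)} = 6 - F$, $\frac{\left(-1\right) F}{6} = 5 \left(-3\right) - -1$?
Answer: $23120 - 289 \sqrt{6085} \approx 576.15$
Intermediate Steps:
$F = 84$ ($F = - 6 \left(5 \left(-3\right) - -1\right) = - 6 \left(-15 + 1\right) = \left(-6\right) \left(-14\right) = 84$)
$K{\left(J \right)} = -78$ ($K{\left(J \right)} = 6 - 84 = -78$)
$E{\left(Q,y \right)} = 2 - Q - \sqrt{Q^{2} + y^{2}}$ ($E{\left(Q,y \right)} = 2 - \left(Q + \sqrt{Q^{2} + y^{2}}\right) = 2 - Q - \sqrt{Q^{2} + y^{2}}$)
$289 E{\left(K{\left(-2 \right)},-1 \right)} = 289 \left(2 - -78 - \sqrt{\left(-78\right)^{2} + \left(-1\right)^{2}}\right) = 289 \left(2 + 78 - \sqrt{6084 + 1}\right) = 289 \left(2 + 78 - \sqrt{6085}\right) = 289 \left(80 - \sqrt{6085}\right) = 23120 - 289 \sqrt{6085}$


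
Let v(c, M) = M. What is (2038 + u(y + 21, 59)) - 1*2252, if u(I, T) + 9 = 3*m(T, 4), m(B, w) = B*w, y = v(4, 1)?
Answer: 485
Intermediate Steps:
y = 1
u(I, T) = -9 + 12*T (u(I, T) = -9 + 3*(T*4) = -9 + 3*(4*T) = -9 + 12*T)
(2038 + u(y + 21, 59)) - 1*2252 = (2038 + (-9 + 12*59)) - 1*2252 = (2038 + (-9 + 708)) - 2252 = (2038 + 699) - 2252 = 2737 - 2252 = 485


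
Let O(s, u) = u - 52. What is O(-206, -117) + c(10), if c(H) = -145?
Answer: -314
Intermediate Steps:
O(s, u) = -52 + u
O(-206, -117) + c(10) = (-52 - 117) - 145 = -169 - 145 = -314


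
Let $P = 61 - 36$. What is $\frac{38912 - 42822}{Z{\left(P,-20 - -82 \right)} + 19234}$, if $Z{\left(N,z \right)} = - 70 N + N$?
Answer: $- \frac{3910}{17509} \approx -0.22331$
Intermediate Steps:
$P = 25$ ($P = 61 - 36 = 25$)
$Z{\left(N,z \right)} = - 69 N$
$\frac{38912 - 42822}{Z{\left(P,-20 - -82 \right)} + 19234} = \frac{38912 - 42822}{\left(-69\right) 25 + 19234} = - \frac{3910}{-1725 + 19234} = - \frac{3910}{17509}$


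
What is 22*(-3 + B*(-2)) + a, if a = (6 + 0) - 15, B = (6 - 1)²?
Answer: -1175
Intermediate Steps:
B = 25 (B = 5² = 25)
a = -9 (a = 6 - 15 = -9)
22*(-3 + B*(-2)) + a = 22*(-3 + 25*(-2)) - 9 = 22*(-3 - 50) - 9 = 22*(-53) - 9 = -1166 - 9 = -1175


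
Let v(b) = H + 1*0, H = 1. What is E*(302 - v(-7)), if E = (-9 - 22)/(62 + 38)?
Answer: -9331/100 ≈ -93.310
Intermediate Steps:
E = -31/100 ≈ -0.31000
v(b) = 1 (v(b) = 1 + 1*0 = 1 + 0 = 1)
E*(302 - v(-7)) = -31*(302 - 1*1)/100 = -31*(302 - 1)/100 = -31/100*301 = -9331/100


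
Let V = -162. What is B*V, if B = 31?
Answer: -5022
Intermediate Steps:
B*V = 31*(-162) = -5022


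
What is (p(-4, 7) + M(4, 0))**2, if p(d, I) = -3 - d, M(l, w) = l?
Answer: 25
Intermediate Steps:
(p(-4, 7) + M(4, 0))**2 = ((-3 - 1*(-4)) + 4)**2 = ((-3 + 4) + 4)**2 = (1 + 4)**2 = 5**2 = 25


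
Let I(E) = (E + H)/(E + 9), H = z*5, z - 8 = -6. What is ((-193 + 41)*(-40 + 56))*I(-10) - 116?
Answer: -116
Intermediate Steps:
z = 2 (z = 8 - 6 = 2)
H = 10 (H = 2*5 = 10)
I(E) = (10 + E)/(9 + E) (I(E) = (E + 10)/(E + 9) = (10 + E)/(9 + E))
((-193 + 41)*(-40 + 56))*I(-10) - 116 = ((-193 + 41)*(-40 + 56))*((10 - 10)/(9 - 10)) - 116 = (-152*16)*(0/(-1)) - 116 = -(-2432)*0 - 116 = -2432*0 - 116 = 0 - 116 = -116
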